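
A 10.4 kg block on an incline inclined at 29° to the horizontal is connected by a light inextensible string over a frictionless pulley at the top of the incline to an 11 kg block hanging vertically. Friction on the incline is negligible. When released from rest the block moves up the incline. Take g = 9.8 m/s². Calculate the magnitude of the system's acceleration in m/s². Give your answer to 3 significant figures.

For the block on the incline: the weight component along the slope is m₁g sin 29° = 10.4 × 9.8 × 0.4848 = 49.411 N and the normal force is N = m₁g cos 29° = 89.141 N.
Newton's second law for the block (up-slope positive): T − 49.411 = 10.4 a. For the hanging block (downward positive): 11 × 9.8 − T = 11 a.
Adding the two equations eliminates T: 58.389 = 21.4 a, so a = 2.7285 m/s².

2.73 m/s²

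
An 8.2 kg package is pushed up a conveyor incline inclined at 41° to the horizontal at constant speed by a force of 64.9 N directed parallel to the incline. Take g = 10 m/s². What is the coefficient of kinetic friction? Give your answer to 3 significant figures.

At constant speed ΣF = 0 along the incline. The applied 64.9 N acts up the slope; the weight component mg sin 41° = 53.797 N and kinetic friction μN both act down the slope.
So 64.9 = 53.797 + μ × 61.886, giving μ = (64.9 − 53.797) / 61.886 = 0.1794.

0.179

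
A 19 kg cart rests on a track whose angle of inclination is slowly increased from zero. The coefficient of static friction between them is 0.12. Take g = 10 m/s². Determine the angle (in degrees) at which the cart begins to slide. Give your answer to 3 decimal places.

6.843°

At the threshold of sliding, static friction is at its maximum μ_s N and exactly balances the weight component along the incline: mg sin θ = μ_s mg cos θ.
Hence tan θ = μ_s = 0.12, so θ = arctan(0.12) = 6.8428°.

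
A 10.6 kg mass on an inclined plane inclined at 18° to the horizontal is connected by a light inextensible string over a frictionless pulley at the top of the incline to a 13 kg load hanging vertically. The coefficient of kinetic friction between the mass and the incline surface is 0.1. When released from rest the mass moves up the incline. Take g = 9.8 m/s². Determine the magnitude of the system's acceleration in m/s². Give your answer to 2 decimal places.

For the mass on the incline: the weight component along the slope is m₁g sin 18° = 10.6 × 9.8 × 0.3090 = 32.099 N and the normal force is N = m₁g cos 18° = 98.796 N.
Kinetic friction opposes the mass's motion up the incline: f = μN = 0.1 × 98.796 = 9.880 N acting down the slope.
Newton's second law for the mass (up-slope positive): T − 32.099 − 9.880 = 10.6 a. For the hanging load (downward positive): 13 × 9.8 − T = 13 a.
Adding the two equations eliminates T: 85.421 = 23.6 a, so a = 3.6195 m/s².

3.62 m/s²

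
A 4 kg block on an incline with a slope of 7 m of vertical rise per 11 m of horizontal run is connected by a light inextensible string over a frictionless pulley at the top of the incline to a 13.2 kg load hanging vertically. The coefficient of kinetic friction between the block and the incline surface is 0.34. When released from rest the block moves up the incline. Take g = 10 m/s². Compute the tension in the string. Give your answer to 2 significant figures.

56 N

For the block on the incline: the weight component along the slope is m₁g sin 32.47° = 4 × 10 × 0.5369 = 21.476 N and the normal force is N = m₁g cos 32.47° = 33.746 N.
Kinetic friction opposes the block's motion up the incline: f = μN = 0.34 × 33.746 = 11.474 N acting down the slope.
Newton's second law for the block (up-slope positive): T − 21.476 − 11.474 = 4 a. For the hanging load (downward positive): 13.2 × 10 − T = 13.2 a.
Adding the two equations eliminates T: 99.050 = 17.2 a, so a = 5.7587 m/s².
Then from the hanging load's equation, T = 13.2 × (10 − 5.7587) = 55.985 N.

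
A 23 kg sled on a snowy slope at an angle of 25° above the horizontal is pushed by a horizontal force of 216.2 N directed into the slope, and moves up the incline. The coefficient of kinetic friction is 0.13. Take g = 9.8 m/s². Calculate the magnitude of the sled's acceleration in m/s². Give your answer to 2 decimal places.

2.71 m/s²

The horizontal push has components F cos 25° = 216.2 × 0.9063 = 195.942 N up the incline and F sin 25° = 216.2 × 0.4226 = 91.366 N pressing into the surface.
The normal force is therefore N = mg cos 25° + F sin 25° = 204.280 + 91.366 = 295.646 N, and kinetic friction down the slope is μN = 0.13 × 295.646 = 38.434 N.
Along the incline: F cos 25° − mg sin 25° − μN = ma, so 195.942 − 95.254 − 38.434 = 23 a, giving a = 2.7067 m/s².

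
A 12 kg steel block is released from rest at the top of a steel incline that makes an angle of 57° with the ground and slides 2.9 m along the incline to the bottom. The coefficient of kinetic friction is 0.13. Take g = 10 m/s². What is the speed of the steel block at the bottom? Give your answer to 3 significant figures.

6.67 m/s

The weight component along the incline is mg sin 57° = 100.640 N and the normal force is N = mg cos 57° = 65.357 N.
Friction up the slope is f = μN = 0.13 × 65.357 = 8.496 N, so the net downslope force is 100.640 − 8.496 = 92.144 N and a = 92.144 / 12 = 7.6787 m/s².
Starting from rest over a distance of 2.9 m, v² = 2aL = 2 × 7.6787 × 2.9 = 44.5365, so v = 6.6736 m/s.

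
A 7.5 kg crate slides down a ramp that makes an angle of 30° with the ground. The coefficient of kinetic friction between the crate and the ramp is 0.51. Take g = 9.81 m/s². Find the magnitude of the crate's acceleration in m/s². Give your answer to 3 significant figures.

Resolving the weight along the incline: the component pulling the crate down the slope is mg sin 30° = 7.5 × 9.81 × 0.5000 = 36.788 N, and the normal force is N = mg cos 30° = 7.5 × 9.81 × 0.8660 = 63.716 N.
Kinetic friction acts up the slope with magnitude f = μN = 0.51 × 63.716 = 32.495 N.
Net force along the incline is 36.788 − 32.495 = 4.293 N, so a = 4.293 / 7.5 = 0.5724 m/s².

0.572 m/s²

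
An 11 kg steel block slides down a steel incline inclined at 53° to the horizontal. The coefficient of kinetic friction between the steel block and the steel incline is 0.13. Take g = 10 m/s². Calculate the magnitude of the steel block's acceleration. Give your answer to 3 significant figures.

7.20 m/s²

Resolving the weight along the incline: the component pulling the steel block down the slope is mg sin 53° = 11 × 10 × 0.7986 = 87.846 N, and the normal force is N = mg cos 53° = 11 × 10 × 0.6018 = 66.198 N.
Kinetic friction acts up the slope with magnitude f = μN = 0.13 × 66.198 = 8.606 N.
Net force along the incline is 87.846 − 8.606 = 79.240 N, so a = 79.240 / 11 = 7.2036 m/s².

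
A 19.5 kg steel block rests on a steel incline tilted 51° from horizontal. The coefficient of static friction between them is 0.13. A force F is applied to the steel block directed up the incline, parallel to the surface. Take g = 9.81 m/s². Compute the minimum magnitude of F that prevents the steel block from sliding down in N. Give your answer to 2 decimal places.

The normal force is N = mg cos 51° = 120.386 N. With F at its minimum the steel block is on the verge of sliding down, so static friction is at its maximum μ_s N = 0.13 × 120.386 = 15.650 N and acts up the slope.
Equilibrium along the incline: F + μ_s N = mg sin 51°, so F = 148.664 − 15.650 = 133.014 N.

133.01 N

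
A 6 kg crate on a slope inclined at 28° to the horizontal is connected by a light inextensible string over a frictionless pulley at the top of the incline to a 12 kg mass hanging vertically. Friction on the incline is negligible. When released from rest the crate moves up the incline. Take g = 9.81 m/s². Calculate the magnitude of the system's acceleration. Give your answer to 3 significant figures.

For the crate on the incline: the weight component along the slope is m₁g sin 28° = 6 × 9.81 × 0.4695 = 27.635 N and the normal force is N = m₁g cos 28° = 51.970 N.
Newton's second law for the crate (up-slope positive): T − 27.635 = 6 a. For the hanging mass (downward positive): 12 × 9.81 − T = 12 a.
Adding the two equations eliminates T: 90.085 = 18 a, so a = 5.0047 m/s².

5.00 m/s²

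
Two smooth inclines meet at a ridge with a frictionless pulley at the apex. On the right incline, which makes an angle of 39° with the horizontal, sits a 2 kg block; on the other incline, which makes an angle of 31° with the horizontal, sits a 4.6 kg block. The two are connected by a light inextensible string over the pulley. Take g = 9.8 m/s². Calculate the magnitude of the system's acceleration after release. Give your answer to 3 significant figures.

Resolve each weight along its own incline: the 2 kg mass has component 2 × 9.8 × sin 39° = 12.335 N down its slope, and the 4.6 kg mass has 4.6 × 9.8 × sin 31° = 23.218 N down its slope.
The 4.6 kg side's 23.218 N exceeds the other side's 12.335 N, so that mass slides down and the 2 kg mass slides up. Taking that direction as positive, Newton's second law for the whole system gives 23.218 − 12.335 = (2 + 4.6) a, so a = 10.883 / 6.6 = 1.6489 m/s².

1.65 m/s²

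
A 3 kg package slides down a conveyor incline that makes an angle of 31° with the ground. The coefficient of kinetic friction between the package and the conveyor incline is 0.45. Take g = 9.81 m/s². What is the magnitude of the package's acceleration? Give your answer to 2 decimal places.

1.27 m/s²

Resolving the weight along the incline: the component pulling the package down the slope is mg sin 31° = 3 × 9.81 × 0.5150 = 15.156 N, and the normal force is N = mg cos 31° = 3 × 9.81 × 0.8572 = 25.227 N.
Kinetic friction acts up the slope with magnitude f = μN = 0.45 × 25.227 = 11.352 N.
Net force along the incline is 15.156 − 11.352 = 3.804 N, so a = 3.804 / 3 = 1.2680 m/s².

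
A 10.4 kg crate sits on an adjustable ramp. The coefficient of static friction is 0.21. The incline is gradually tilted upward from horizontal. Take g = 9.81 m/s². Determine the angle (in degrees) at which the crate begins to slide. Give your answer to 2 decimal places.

At the threshold of sliding, static friction is at its maximum μ_s N and exactly balances the weight component along the incline: mg sin θ = μ_s mg cos θ.
Hence tan θ = μ_s = 0.21, so θ = arctan(0.21) = 11.8598°.

11.86°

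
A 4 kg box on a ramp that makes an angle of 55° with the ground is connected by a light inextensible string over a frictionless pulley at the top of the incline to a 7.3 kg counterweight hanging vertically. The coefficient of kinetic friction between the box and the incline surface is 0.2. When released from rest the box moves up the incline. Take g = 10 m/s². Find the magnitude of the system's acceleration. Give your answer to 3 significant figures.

3.15 m/s²

For the box on the incline: the weight component along the slope is m₁g sin 55° = 4 × 10 × 0.8192 = 32.768 N and the normal force is N = m₁g cos 55° = 22.943 N.
Kinetic friction opposes the box's motion up the incline: f = μN = 0.2 × 22.943 = 4.589 N acting down the slope.
Newton's second law for the box (up-slope positive): T − 32.768 − 4.589 = 4 a. For the hanging counterweight (downward positive): 7.3 × 10 − T = 7.3 a.
Adding the two equations eliminates T: 35.643 = 11.3 a, so a = 3.1542 m/s².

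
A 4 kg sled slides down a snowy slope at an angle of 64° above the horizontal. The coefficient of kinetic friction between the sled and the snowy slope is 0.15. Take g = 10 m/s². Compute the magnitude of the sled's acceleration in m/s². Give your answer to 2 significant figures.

8.3 m/s²

Resolving the weight along the incline: the component pulling the sled down the slope is mg sin 64° = 4 × 10 × 0.8988 = 35.952 N, and the normal force is N = mg cos 64° = 4 × 10 × 0.4384 = 17.536 N.
Kinetic friction acts up the slope with magnitude f = μN = 0.15 × 17.536 = 2.630 N.
Net force along the incline is 35.952 − 2.630 = 33.322 N, so a = 33.322 / 4 = 8.3305 m/s².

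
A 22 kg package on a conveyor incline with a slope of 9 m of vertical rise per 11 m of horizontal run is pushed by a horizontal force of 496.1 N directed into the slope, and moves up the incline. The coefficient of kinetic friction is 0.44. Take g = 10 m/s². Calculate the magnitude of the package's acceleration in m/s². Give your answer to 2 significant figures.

The horizontal push has components F cos 39.29° = 496.1 × 0.7740 = 383.981 N up the incline and F sin 39.29° = 496.1 × 0.6332 = 314.131 N pressing into the surface.
The normal force is therefore N = mg cos 39.29° + F sin 39.29° = 170.280 + 314.131 = 484.411 N, and kinetic friction down the slope is μN = 0.44 × 484.411 = 213.141 N.
Along the incline: F cos 39.29° − mg sin 39.29° − μN = ma, so 383.981 − 139.304 − 213.141 = 22 a, giving a = 1.4335 m/s².

1.4 m/s²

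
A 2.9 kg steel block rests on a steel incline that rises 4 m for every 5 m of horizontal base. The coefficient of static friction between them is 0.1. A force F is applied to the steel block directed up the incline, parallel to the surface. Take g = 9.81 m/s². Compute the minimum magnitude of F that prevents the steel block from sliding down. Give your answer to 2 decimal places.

The normal force is N = mg cos 38.66° = 22.215 N. With F at its minimum the steel block is on the verge of sliding down, so static friction is at its maximum μ_s N = 0.1 × 22.215 = 2.222 N and acts up the slope.
Equilibrium along the incline: F + μ_s N = mg sin 38.66°, so F = 17.772 − 2.222 = 15.550 N.

15.55 N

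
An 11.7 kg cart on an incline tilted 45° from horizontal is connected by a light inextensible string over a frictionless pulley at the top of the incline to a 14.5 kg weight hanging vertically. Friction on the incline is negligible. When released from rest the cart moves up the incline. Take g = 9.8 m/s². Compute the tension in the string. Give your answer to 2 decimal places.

108.33 N

For the cart on the incline: the weight component along the slope is m₁g sin 45° = 11.7 × 9.8 × 0.7071 = 81.076 N and the normal force is N = m₁g cos 45° = 81.077 N.
Newton's second law for the cart (up-slope positive): T − 81.076 = 11.7 a. For the hanging weight (downward positive): 14.5 × 9.8 − T = 14.5 a.
Adding the two equations eliminates T: 61.024 = 26.2 a, so a = 2.3292 m/s².
Then from the hanging weight's equation, T = 14.5 × (9.8 − 2.3292) = 108.327 N.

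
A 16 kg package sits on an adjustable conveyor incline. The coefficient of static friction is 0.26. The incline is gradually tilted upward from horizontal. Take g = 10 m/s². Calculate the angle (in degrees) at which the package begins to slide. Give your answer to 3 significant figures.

At the threshold of sliding, static friction is at its maximum μ_s N and exactly balances the weight component along the incline: mg sin θ = μ_s mg cos θ.
Hence tan θ = μ_s = 0.26, so θ = arctan(0.26) = 14.5742°.

14.6°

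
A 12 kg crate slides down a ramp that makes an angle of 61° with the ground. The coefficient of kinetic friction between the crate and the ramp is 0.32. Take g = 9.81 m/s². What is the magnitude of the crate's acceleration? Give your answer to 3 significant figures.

Resolving the weight along the incline: the component pulling the crate down the slope is mg sin 61° = 12 × 9.81 × 0.8746 = 102.958 N, and the normal force is N = mg cos 61° = 12 × 9.81 × 0.4848 = 57.071 N.
Kinetic friction acts up the slope with magnitude f = μN = 0.32 × 57.071 = 18.263 N.
Net force along the incline is 102.958 − 18.263 = 84.695 N, so a = 84.695 / 12 = 7.0579 m/s².

7.06 m/s²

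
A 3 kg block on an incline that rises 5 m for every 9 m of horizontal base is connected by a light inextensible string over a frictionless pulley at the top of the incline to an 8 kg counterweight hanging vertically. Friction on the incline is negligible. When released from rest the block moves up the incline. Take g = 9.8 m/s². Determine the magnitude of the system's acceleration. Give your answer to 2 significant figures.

5.8 m/s²

For the block on the incline: the weight component along the slope is m₁g sin 29.05° = 3 × 9.8 × 0.4856 = 14.277 N and the normal force is N = m₁g cos 29.05° = 25.700 N.
Newton's second law for the block (up-slope positive): T − 14.277 = 3 a. For the hanging counterweight (downward positive): 8 × 9.8 − T = 8 a.
Adding the two equations eliminates T: 64.123 = 11 a, so a = 5.8294 m/s².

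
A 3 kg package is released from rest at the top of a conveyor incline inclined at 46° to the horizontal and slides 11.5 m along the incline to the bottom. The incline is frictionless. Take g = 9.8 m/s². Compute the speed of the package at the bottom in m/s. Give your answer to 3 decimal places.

12.733 m/s

The weight component along the incline is mg sin 46° = 21.149 N and the normal force is N = mg cos 46° = 20.423 N.
With no friction, a = g sin 46° = 7.0495 m/s².
Starting from rest over a distance of 11.5 m, v² = 2aL = 2 × 7.0495 × 11.5 = 162.1385, so v = 12.7334 m/s.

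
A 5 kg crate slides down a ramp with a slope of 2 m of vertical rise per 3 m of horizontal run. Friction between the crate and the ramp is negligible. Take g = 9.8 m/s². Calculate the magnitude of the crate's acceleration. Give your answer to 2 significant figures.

5.4 m/s²

Resolving the weight along the incline: the component pulling the crate down the slope is mg sin 33.69° = 5 × 9.8 × 0.5547 = 27.180 N, and the normal force is N = mg cos 33.69° = 5 × 9.8 × 0.8321 = 40.773 N.
With no friction the net force along the incline is 27.180 N, so a = g sin 33.69° = 27.180 / 5 = 5.4360 m/s².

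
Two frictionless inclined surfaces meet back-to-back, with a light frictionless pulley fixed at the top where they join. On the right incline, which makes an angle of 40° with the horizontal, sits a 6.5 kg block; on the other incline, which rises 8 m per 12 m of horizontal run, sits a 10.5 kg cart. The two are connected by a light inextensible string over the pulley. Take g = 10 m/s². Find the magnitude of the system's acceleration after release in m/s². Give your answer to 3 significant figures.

Resolve each weight along its own incline: the 6.5 kg mass has component 6.5 × 10 × sin 40° = 41.781 N down its slope, and the 10.5 kg mass has 10.5 × 10 × sin 33.69° = 58.244 N down its slope.
The 10.5 kg side's 58.244 N exceeds the other side's 41.781 N, so that mass slides down and the 6.5 kg mass slides up. Taking that direction as positive, Newton's second law for the whole system gives 58.244 − 41.781 = (6.5 + 10.5) a, so a = 16.463 / 17 = 0.9684 m/s².

0.968 m/s²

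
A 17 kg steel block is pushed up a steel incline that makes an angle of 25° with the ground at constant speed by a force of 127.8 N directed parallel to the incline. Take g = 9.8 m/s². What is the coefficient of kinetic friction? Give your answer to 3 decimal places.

At constant speed ΣF = 0 along the incline. The applied 127.8 N acts up the slope; the weight component mg sin 25° = 70.408 N and kinetic friction μN both act down the slope.
So 127.8 = 70.408 + μ × 150.991, giving μ = (127.8 − 70.408) / 150.991 = 0.3801.

0.380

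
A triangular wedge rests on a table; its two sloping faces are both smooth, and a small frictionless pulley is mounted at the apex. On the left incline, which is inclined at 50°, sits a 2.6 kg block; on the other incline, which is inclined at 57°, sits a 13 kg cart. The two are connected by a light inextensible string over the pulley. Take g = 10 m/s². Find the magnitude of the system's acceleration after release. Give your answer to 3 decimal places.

Resolve each weight along its own incline: the 2.6 kg mass has component 2.6 × 10 × sin 50° = 19.917 N down its slope, and the 13 kg mass has 13 × 10 × sin 57° = 109.027 N down its slope.
The 13 kg side's 109.027 N exceeds the other side's 19.917 N, so that mass slides down and the 2.6 kg mass slides up. Taking that direction as positive, Newton's second law for the whole system gives 109.027 − 19.917 = (2.6 + 13) a, so a = 89.110 / 15.6 = 5.7122 m/s².

5.712 m/s²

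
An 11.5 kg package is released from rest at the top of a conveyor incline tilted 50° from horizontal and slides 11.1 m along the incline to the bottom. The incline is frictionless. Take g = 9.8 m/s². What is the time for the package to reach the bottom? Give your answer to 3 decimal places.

The weight component along the incline is mg sin 50° = 86.333 N and the normal force is N = mg cos 50° = 72.442 N.
With no friction, a = g sin 50° = 7.5072 m/s².
Starting from rest, L = ½at², so t = √(2L/a) = √(2 × 11.1 / 7.5072) = 1.7196 s.

1.720 s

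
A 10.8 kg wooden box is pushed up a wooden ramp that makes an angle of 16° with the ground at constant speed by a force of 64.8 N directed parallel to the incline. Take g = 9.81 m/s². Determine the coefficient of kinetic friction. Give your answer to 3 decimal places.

0.350

At constant speed ΣF = 0 along the incline. The applied 64.8 N acts up the slope; the weight component mg sin 16° = 29.203 N and kinetic friction μN both act down the slope.
So 64.8 = 29.203 + μ × 101.844, giving μ = (64.8 − 29.203) / 101.844 = 0.3495.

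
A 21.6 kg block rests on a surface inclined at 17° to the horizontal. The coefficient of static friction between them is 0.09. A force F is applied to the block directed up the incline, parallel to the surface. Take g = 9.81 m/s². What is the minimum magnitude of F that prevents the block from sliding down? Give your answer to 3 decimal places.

43.715 N

The normal force is N = mg cos 17° = 202.637 N. With F at its minimum the block is on the verge of sliding down, so static friction is at its maximum μ_s N = 0.09 × 202.637 = 18.237 N and acts up the slope.
Equilibrium along the incline: F + μ_s N = mg sin 17°, so F = 61.952 − 18.237 = 43.715 N.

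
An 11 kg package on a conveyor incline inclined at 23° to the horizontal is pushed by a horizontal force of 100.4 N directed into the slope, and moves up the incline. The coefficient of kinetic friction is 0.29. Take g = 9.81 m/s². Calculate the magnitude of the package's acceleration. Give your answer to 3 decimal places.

0.916 m/s²

The horizontal push has components F cos 23° = 100.4 × 0.9205 = 92.418 N up the incline and F sin 23° = 100.4 × 0.3907 = 39.226 N pressing into the surface.
The normal force is therefore N = mg cos 23° + F sin 23° = 99.331 + 39.226 = 138.557 N, and kinetic friction down the slope is μN = 0.29 × 138.557 = 40.182 N.
Along the incline: F cos 23° − mg sin 23° − μN = ma, so 92.418 − 42.160 − 40.182 = 11 a, giving a = 0.9160 m/s².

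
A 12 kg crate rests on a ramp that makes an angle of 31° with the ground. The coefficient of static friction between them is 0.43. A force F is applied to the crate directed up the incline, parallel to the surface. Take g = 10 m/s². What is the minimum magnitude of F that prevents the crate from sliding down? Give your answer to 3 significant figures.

The normal force is N = mg cos 31° = 102.860 N. With F at its minimum the crate is on the verge of sliding down, so static friction is at its maximum μ_s N = 0.43 × 102.860 = 44.230 N and acts up the slope.
Equilibrium along the incline: F + μ_s N = mg sin 31°, so F = 61.805 − 44.230 = 17.575 N.

17.6 N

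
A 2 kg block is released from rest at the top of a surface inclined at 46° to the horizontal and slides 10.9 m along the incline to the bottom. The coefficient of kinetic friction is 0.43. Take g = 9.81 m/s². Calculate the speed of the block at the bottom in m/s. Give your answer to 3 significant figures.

The weight component along the incline is mg sin 46° = 14.113 N and the normal force is N = mg cos 46° = 13.629 N.
Friction up the slope is f = μN = 0.43 × 13.629 = 5.860 N, so the net downslope force is 14.113 − 5.860 = 8.253 N and a = 8.253 / 2 = 4.1265 m/s².
Starting from rest over a distance of 10.9 m, v² = 2aL = 2 × 4.1265 × 10.9 = 89.9577, so v = 9.4846 m/s.

9.48 m/s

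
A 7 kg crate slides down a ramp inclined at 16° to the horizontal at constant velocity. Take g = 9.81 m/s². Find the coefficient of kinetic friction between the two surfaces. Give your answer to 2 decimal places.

0.29

At constant velocity the net force along the incline is zero: mg sin 16° = μ mg cos 16°.
So μ = tan 16° = 0.2756 / 0.9613 = 0.2867.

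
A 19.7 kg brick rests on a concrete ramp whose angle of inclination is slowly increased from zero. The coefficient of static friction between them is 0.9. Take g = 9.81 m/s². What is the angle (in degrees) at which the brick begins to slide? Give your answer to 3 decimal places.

41.987°

At the threshold of sliding, static friction is at its maximum μ_s N and exactly balances the weight component along the incline: mg sin θ = μ_s mg cos θ.
Hence tan θ = μ_s = 0.9, so θ = arctan(0.9) = 41.9872°.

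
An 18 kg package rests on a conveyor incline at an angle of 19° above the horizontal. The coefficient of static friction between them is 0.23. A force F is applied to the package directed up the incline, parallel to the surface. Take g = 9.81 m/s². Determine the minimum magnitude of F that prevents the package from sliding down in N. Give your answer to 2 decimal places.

The normal force is N = mg cos 19° = 166.960 N. With F at its minimum the package is on the verge of sliding down, so static friction is at its maximum μ_s N = 0.23 × 166.960 = 38.401 N and acts up the slope.
Equilibrium along the incline: F + μ_s N = mg sin 19°, so F = 57.489 − 38.401 = 19.088 N.

19.09 N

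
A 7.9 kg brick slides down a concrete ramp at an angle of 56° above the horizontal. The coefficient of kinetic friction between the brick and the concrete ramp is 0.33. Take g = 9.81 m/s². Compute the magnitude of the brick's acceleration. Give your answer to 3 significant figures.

Resolving the weight along the incline: the component pulling the brick down the slope is mg sin 56° = 7.9 × 9.81 × 0.8290 = 64.247 N, and the normal force is N = mg cos 56° = 7.9 × 9.81 × 0.5592 = 43.337 N.
Kinetic friction acts up the slope with magnitude f = μN = 0.33 × 43.337 = 14.301 N.
Net force along the incline is 64.247 − 14.301 = 49.946 N, so a = 49.946 / 7.9 = 6.3223 m/s².

6.32 m/s²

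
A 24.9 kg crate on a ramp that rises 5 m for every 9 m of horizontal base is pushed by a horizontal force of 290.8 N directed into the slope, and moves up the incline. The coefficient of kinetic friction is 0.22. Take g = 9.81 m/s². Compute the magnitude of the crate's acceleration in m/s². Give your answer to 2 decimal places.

2.31 m/s²

The horizontal push has components F cos 29.05° = 290.8 × 0.8742 = 254.217 N up the incline and F sin 29.05° = 290.8 × 0.4856 = 141.212 N pressing into the surface.
The normal force is therefore N = mg cos 29.05° + F sin 29.05° = 213.540 + 141.212 = 354.752 N, and kinetic friction down the slope is μN = 0.22 × 354.752 = 78.045 N.
Along the incline: F cos 29.05° − mg sin 29.05° − μN = ma, so 254.217 − 118.617 − 78.045 = 24.9 a, giving a = 2.3114 m/s².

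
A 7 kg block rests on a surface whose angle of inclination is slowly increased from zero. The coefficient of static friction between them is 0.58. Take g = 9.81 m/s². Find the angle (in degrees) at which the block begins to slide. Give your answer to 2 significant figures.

At the threshold of sliding, static friction is at its maximum μ_s N and exactly balances the weight component along the incline: mg sin θ = μ_s mg cos θ.
Hence tan θ = μ_s = 0.58, so θ = arctan(0.58) = 30.1137°.

30°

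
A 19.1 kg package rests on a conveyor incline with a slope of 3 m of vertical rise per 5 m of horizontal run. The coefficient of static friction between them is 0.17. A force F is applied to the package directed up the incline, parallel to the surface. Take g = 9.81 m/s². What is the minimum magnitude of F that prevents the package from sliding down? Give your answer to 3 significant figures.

The normal force is N = mg cos 30.96° = 160.669 N. With F at its minimum the package is on the verge of sliding down, so static friction is at its maximum μ_s N = 0.17 × 160.669 = 27.314 N and acts up the slope.
Equilibrium along the incline: F + μ_s N = mg sin 30.96°, so F = 96.402 − 27.314 = 69.088 N.

69.1 N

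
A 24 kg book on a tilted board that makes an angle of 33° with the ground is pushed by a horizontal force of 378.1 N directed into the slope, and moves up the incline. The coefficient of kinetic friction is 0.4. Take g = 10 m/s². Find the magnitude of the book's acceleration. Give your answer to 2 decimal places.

The horizontal push has components F cos 33° = 378.1 × 0.8387 = 317.112 N up the incline and F sin 33° = 378.1 × 0.5446 = 205.913 N pressing into the surface.
The normal force is therefore N = mg cos 33° + F sin 33° = 201.288 + 205.913 = 407.201 N, and kinetic friction down the slope is μN = 0.4 × 407.201 = 162.880 N.
Along the incline: F cos 33° − mg sin 33° − μN = ma, so 317.112 − 130.704 − 162.880 = 24 a, giving a = 0.9803 m/s².

0.98 m/s²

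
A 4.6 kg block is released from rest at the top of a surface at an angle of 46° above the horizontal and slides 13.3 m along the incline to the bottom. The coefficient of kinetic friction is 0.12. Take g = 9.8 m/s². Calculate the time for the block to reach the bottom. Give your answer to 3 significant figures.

2.07 s

The weight component along the incline is mg sin 46° = 32.428 N and the normal force is N = mg cos 46° = 31.315 N.
Friction up the slope is f = μN = 0.12 × 31.315 = 3.758 N, so the net downslope force is 32.428 − 3.758 = 28.670 N and a = 28.670 / 4.6 = 6.2326 m/s².
Starting from rest, L = ½at², so t = √(2L/a) = √(2 × 13.3 / 6.2326) = 2.0659 s.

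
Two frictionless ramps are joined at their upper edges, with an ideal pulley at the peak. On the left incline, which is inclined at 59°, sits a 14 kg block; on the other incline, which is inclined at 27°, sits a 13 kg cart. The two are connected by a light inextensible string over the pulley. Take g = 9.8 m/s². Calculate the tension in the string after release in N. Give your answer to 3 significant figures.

86.6 N

Resolve each weight along its own incline: the 14 kg mass has component 14 × 9.8 × sin 59° = 117.603 N down its slope, and the 13 kg mass has 13 × 9.8 × sin 27° = 57.838 N down its slope.
The 14 kg side's 117.603 N exceeds the other side's 57.838 N, so that mass slides down and the 13 kg mass slides up. Taking that direction as positive, Newton's second law for the whole system gives 117.603 − 57.838 = (14 + 13) a, so a = 59.765 / 27 = 2.2135 m/s².
For the 13 kg mass (up-slope positive): T − 57.838 = 13 × 2.2135, so T = 86.614 N.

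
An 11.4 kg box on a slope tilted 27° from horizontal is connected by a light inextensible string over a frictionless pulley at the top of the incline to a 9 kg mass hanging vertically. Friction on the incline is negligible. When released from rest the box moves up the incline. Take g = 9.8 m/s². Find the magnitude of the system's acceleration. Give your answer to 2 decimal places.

For the box on the incline: the weight component along the slope is m₁g sin 27° = 11.4 × 9.8 × 0.4540 = 50.721 N and the normal force is N = m₁g cos 27° = 99.543 N.
Newton's second law for the box (up-slope positive): T − 50.721 = 11.4 a. For the hanging mass (downward positive): 9 × 9.8 − T = 9 a.
Adding the two equations eliminates T: 37.479 = 20.4 a, so a = 1.8372 m/s².

1.84 m/s²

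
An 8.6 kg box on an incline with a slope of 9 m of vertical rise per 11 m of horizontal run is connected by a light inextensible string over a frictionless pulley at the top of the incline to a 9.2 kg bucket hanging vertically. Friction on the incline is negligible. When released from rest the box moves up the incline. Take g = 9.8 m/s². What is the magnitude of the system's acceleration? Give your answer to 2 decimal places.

For the box on the incline: the weight component along the slope is m₁g sin 39.29° = 8.6 × 9.8 × 0.6332 = 53.366 N and the normal force is N = m₁g cos 39.29° = 65.229 N.
Newton's second law for the box (up-slope positive): T − 53.366 = 8.6 a. For the hanging bucket (downward positive): 9.2 × 9.8 − T = 9.2 a.
Adding the two equations eliminates T: 36.794 = 17.8 a, so a = 2.0671 m/s².

2.07 m/s²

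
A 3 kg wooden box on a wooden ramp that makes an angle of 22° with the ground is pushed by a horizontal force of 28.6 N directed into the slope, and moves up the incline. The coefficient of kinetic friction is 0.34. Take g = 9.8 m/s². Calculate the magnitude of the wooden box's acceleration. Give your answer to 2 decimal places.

0.86 m/s²

The horizontal push has components F cos 22° = 28.6 × 0.9272 = 26.518 N up the incline and F sin 22° = 28.6 × 0.3746 = 10.714 N pressing into the surface.
The normal force is therefore N = mg cos 22° + F sin 22° = 27.260 + 10.714 = 37.974 N, and kinetic friction down the slope is μN = 0.34 × 37.974 = 12.911 N.
Along the incline: F cos 22° − mg sin 22° − μN = ma, so 26.518 − 11.013 − 12.911 = 3 a, giving a = 0.8647 m/s².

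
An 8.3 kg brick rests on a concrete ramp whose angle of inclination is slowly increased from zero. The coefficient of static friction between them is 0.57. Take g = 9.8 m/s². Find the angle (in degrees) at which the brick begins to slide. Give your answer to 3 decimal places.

29.683°

At the threshold of sliding, static friction is at its maximum μ_s N and exactly balances the weight component along the incline: mg sin θ = μ_s mg cos θ.
Hence tan θ = μ_s = 0.57, so θ = arctan(0.57) = 29.6831°.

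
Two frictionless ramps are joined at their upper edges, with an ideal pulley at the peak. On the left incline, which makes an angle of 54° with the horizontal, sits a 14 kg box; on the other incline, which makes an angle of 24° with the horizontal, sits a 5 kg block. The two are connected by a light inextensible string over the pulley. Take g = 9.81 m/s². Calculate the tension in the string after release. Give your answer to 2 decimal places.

43.94 N

Resolve each weight along its own incline: the 14 kg mass has component 14 × 9.81 × sin 54° = 111.110 N down its slope, and the 5 kg mass has 5 × 9.81 × sin 24° = 19.950 N down its slope.
The 14 kg side's 111.110 N exceeds the other side's 19.950 N, so that mass slides down and the 5 kg mass slides up. Taking that direction as positive, Newton's second law for the whole system gives 111.110 − 19.950 = (14 + 5) a, so a = 91.160 / 19 = 4.7979 m/s².
For the 5 kg mass (up-slope positive): T − 19.950 = 5 × 4.7979, so T = 43.939 N.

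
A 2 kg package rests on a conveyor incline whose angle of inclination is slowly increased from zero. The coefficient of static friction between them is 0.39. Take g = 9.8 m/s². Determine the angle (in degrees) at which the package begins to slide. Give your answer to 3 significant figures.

21.3°

At the threshold of sliding, static friction is at its maximum μ_s N and exactly balances the weight component along the incline: mg sin θ = μ_s mg cos θ.
Hence tan θ = μ_s = 0.39, so θ = arctan(0.39) = 21.3058°.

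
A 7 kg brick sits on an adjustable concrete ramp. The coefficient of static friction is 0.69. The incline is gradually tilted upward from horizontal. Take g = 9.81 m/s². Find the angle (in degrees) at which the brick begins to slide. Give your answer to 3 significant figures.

At the threshold of sliding, static friction is at its maximum μ_s N and exactly balances the weight component along the incline: mg sin θ = μ_s mg cos θ.
Hence tan θ = μ_s = 0.69, so θ = arctan(0.69) = 34.6057°.

34.6°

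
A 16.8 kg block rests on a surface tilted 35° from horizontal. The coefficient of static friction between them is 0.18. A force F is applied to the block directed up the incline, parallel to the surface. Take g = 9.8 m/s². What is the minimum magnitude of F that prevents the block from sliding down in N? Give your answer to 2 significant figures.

70 N

The normal force is N = mg cos 35° = 134.865 N. With F at its minimum the block is on the verge of sliding down, so static friction is at its maximum μ_s N = 0.18 × 134.865 = 24.276 N and acts up the slope.
Equilibrium along the incline: F + μ_s N = mg sin 35°, so F = 94.434 − 24.276 = 70.158 N.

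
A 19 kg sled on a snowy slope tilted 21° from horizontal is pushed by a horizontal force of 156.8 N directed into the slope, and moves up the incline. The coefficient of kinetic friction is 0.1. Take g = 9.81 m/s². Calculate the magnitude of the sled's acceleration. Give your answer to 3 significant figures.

The horizontal push has components F cos 21° = 156.8 × 0.9336 = 146.388 N up the incline and F sin 21° = 156.8 × 0.3584 = 56.197 N pressing into the surface.
The normal force is therefore N = mg cos 21° + F sin 21° = 174.014 + 56.197 = 230.211 N, and kinetic friction down the slope is μN = 0.1 × 230.211 = 23.021 N.
Along the incline: F cos 21° − mg sin 21° − μN = ma, so 146.388 − 66.802 − 23.021 = 19 a, giving a = 2.9771 m/s².

2.98 m/s²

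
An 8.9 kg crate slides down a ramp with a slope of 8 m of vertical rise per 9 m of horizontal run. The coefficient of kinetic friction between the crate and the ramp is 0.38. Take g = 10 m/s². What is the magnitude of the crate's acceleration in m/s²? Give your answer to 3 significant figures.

Resolving the weight along the incline: the component pulling the crate down the slope is mg sin 41.63° = 8.9 × 10 × 0.6644 = 59.132 N, and the normal force is N = mg cos 41.63° = 8.9 × 10 × 0.7474 = 66.519 N.
Kinetic friction acts up the slope with magnitude f = μN = 0.38 × 66.519 = 25.277 N.
Net force along the incline is 59.132 − 25.277 = 33.855 N, so a = 33.855 / 8.9 = 3.8039 m/s².

3.80 m/s²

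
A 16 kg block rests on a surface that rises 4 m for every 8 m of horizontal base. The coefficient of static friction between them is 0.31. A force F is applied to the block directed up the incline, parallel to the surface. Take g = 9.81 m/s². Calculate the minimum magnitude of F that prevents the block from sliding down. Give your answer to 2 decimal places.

26.67 N

The normal force is N = mg cos 26.57° = 140.389 N. With F at its minimum the block is on the verge of sliding down, so static friction is at its maximum μ_s N = 0.31 × 140.389 = 43.521 N and acts up the slope.
Equilibrium along the incline: F + μ_s N = mg sin 26.57°, so F = 70.195 − 43.521 = 26.674 N.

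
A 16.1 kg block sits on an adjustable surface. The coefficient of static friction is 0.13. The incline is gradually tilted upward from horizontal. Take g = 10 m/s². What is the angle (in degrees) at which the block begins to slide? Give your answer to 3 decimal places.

At the threshold of sliding, static friction is at its maximum μ_s N and exactly balances the weight component along the incline: mg sin θ = μ_s mg cos θ.
Hence tan θ = μ_s = 0.13, so θ = arctan(0.13) = 7.4069°.

7.407°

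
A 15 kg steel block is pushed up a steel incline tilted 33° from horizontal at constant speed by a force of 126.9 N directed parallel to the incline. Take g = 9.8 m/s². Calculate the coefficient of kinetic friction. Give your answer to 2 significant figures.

At constant speed ΣF = 0 along the incline. The applied 126.9 N acts up the slope; the weight component mg sin 33° = 80.062 N and kinetic friction μN both act down the slope.
So 126.9 = 80.062 + μ × 123.285, giving μ = (126.9 − 80.062) / 123.285 = 0.3799.

0.38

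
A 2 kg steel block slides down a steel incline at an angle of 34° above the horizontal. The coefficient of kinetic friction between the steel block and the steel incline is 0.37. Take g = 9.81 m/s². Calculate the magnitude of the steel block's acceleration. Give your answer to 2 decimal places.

Resolving the weight along the incline: the component pulling the steel block down the slope is mg sin 34° = 2 × 9.81 × 0.5592 = 10.972 N, and the normal force is N = mg cos 34° = 2 × 9.81 × 0.8290 = 16.265 N.
Kinetic friction acts up the slope with magnitude f = μN = 0.37 × 16.265 = 6.018 N.
Net force along the incline is 10.972 − 6.018 = 4.954 N, so a = 4.954 / 2 = 2.4770 m/s².

2.48 m/s²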